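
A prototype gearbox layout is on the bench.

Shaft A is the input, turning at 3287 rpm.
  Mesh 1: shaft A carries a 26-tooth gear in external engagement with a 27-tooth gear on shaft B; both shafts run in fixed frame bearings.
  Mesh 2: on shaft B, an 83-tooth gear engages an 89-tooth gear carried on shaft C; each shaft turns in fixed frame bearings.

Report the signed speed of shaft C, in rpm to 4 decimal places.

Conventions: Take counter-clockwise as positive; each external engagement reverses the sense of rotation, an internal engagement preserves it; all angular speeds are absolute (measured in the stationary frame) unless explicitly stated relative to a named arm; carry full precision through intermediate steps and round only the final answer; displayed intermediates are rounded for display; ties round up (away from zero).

topology: fixed-axis compound train — 2 meshes, A→C
mesh 1 [26T→27T]: ω = 3287.0000×26/27 = 3165.2593 rpm, sense flips to −
mesh 2 [83T→89T]: ω = 3165.2593×83/89 = 2951.8710 rpm, sense flips to +
signed output speed = +2951.8710 rpm

+2951.8710 rpm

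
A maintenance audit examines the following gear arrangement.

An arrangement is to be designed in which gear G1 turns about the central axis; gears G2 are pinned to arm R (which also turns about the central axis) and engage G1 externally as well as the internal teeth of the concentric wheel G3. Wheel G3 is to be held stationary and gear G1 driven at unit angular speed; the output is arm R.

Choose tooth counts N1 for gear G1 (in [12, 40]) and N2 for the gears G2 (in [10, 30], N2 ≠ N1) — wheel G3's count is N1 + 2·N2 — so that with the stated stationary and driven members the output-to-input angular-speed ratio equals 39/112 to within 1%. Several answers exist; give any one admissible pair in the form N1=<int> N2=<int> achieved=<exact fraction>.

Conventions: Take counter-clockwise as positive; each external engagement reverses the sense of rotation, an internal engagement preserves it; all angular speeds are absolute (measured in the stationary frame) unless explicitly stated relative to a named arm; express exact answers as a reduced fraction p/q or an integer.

N1=39 N2=17 achieved=39/112

class = planetary set [ratio 39/112 wanted; Willis about the carrier]
Willis with ω_ring = 0: ω_arm/ω_sun = N1/(N1+N3); set equal to 39/112  ⇒  N3/N1 = 1/(39/112) − 1 = 73/39
N3 = N1 + 2·N2  ⇒  N2/N1 = (N3/N1 − 1)/2 = (73/39 − 1)/2 = 17/39
smallest multiple with N1 ≥ 12 and N2 ≥ 10: k = 1  ⇒  N1 = 1·39 = 39, N2 = 1·17 = 17 (N1 ≤ 40, N2 ≤ 30, N2 ≠ N1 ✓), N3 = 39 + 2·17 = 73
check: N1/(N1+N3) with N1 = 39, N3 = 73 gives 39/112; |achieved − target| = 0 ≤ 39/11200 ✓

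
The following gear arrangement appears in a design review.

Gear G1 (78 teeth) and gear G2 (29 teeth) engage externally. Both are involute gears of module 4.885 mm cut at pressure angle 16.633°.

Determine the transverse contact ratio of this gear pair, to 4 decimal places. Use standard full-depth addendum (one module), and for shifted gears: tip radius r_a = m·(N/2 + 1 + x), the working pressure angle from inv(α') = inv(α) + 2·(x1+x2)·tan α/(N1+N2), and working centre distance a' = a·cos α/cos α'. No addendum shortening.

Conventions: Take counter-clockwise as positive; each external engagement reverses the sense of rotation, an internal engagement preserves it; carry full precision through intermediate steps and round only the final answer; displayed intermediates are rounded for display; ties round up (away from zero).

recognized (one external pair, fixed centres): single-mesh tooth geometry, m = 4.885, N1 = 78, N2 = 29
base radii: r_b1 = 182.543447, r_b2 = 67.868717
tip radii: r_a1 = 195.400000, r_a2 = 75.717500
no profile shift: α' = α, a' = a
action lengths: √(r_a1²−r_b1²) = 69.706887, √(r_a2²−r_b2²) = 33.570478
base pitch p_b = π·m·cos α = 14.704542
CR = (69.706887 + 33.570478 − 261.347500·sin 16.63300°)/14.704542 = 1.936081
contact ratio ≈ 1.9361

1.9361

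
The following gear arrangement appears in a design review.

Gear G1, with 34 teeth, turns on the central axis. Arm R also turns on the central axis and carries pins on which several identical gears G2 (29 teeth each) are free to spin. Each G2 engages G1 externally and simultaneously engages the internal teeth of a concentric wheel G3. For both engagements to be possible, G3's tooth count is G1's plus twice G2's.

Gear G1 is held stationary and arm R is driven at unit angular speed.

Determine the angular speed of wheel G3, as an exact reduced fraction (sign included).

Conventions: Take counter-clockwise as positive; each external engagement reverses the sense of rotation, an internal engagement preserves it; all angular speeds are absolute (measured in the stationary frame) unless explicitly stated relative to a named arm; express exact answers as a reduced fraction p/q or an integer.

63/46

recognized (axles ride arm R): planetary set, 34/29/92 teeth
ring teeth: 34 + 2·29 = 92
34(ω_sun−ω_arm) = −92(ω_ring−ω_arm),  ω_sun = 0, ω_arm = 1
ω_ring = 1 − (34/92)(0−1) = 63/46
exact speed ratio = 63/46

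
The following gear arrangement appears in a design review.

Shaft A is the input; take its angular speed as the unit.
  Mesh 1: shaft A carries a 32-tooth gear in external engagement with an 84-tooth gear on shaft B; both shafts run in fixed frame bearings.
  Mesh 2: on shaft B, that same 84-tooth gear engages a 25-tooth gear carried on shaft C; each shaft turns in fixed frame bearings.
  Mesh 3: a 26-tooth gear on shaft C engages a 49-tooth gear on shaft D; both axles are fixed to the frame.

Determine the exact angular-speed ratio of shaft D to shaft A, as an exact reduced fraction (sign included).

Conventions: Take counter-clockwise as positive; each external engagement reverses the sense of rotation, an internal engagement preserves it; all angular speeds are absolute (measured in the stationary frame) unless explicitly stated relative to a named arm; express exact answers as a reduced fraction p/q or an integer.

class = fixed-axis compound train [3 meshes; 3 ratios multiply, 3 sense flips]
mesh 1 [32T→84T]: running ratio 8/21, sense −
mesh 2 [84T→25T]: running ratio 32/25, sense +
mesh 3 [26T→49T]: running ratio 832/1225, sense −
ω_out/ω_in = -832/1225

-832/1225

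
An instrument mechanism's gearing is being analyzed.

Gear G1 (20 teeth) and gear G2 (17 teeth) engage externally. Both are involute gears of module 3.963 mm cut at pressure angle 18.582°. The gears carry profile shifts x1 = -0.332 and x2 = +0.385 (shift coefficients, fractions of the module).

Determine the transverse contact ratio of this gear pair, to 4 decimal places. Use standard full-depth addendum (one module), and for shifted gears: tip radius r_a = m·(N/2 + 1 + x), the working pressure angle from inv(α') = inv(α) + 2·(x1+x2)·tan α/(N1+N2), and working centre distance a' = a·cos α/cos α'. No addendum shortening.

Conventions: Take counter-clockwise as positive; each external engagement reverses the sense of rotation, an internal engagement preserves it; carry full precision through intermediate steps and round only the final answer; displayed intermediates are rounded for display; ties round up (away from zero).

1.5329

topology: single-mesh involute geometry — m = 3.963, 20T/17T pair
base radii: r_b1 = 37.564031, r_b2 = 31.929427
tip radii: r_a1 = 42.277284, r_a2 = 39.174255
inv(α') = inv(18.582°) + 2·(-0.332+0.385)·tan α/(20+17) = 0.01283353  ⇒  α' = 19.05707°
a' = a·cos α / cos α' = 73.3155·cos 18.582°/cos 19.05707° = 73.522970
action lengths: √(r_a1²−r_b1²) = 19.398770, √(r_a2²−r_b2²) = 22.696563
base pitch p_b = π·m·cos α = 11.801088
CR = (19.398770 + 22.696563 − 73.522970·sin 19.05707°)/11.801088 = 1.532856
contact ratio ≈ 1.5329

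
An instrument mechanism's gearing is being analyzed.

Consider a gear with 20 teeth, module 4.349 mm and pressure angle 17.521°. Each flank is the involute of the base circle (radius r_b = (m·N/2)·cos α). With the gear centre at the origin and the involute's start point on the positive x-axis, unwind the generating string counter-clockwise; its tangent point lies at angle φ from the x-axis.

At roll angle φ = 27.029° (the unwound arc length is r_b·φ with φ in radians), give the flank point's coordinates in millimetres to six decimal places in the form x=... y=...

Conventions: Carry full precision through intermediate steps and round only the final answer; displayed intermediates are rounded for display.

x=45.833467 y=1.419265

class = single-mesh tooth geometry [base-circle involute, m = 4.349, 20T]
pitch radius r_p = m·N/2 = 4.349·20/2 = 43.490000
base radius r_b = r_p·cos α = 43.490000·cos 17.521° = 41.472354
roll angle φ = 27.029° = 0.47174504 rad
x = r_b·(cos φ + φ·sin φ) = 45.833467
y = r_b·(sin φ − φ·cos φ) = 1.419265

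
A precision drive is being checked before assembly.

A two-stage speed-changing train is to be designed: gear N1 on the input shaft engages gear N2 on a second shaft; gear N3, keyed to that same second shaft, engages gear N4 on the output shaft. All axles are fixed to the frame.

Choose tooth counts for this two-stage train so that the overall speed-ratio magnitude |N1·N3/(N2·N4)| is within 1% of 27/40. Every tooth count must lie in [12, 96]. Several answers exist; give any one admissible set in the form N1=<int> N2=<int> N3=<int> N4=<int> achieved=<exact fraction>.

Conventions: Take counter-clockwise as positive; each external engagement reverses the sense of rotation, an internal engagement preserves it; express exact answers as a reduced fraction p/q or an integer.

topology: fixed-axis compound train — 2 stages, target 27/40
target = 27/40 in lowest terms: an exact hit needs N1·N3 = k·27 and N2·N4 = k·40 for one integer k, every count in [12, 96]; additionally prefer no 1:1 stage (N1 ≠ N2, N3 ≠ N4)
k = 1…7: no 1:1-free in-range split of k·27 and k·40 into factor pairs; take k = 8
k = 8: N1·N3 = 216 = 12·18, N2·N4 = 320 = 16·20
achieved = 12·18/(16·20) = 27/40; |achieved − target| = 0 ≤ 27/4000 ✓

N1=12 N2=16 N3=18 N4=20 achieved=27/40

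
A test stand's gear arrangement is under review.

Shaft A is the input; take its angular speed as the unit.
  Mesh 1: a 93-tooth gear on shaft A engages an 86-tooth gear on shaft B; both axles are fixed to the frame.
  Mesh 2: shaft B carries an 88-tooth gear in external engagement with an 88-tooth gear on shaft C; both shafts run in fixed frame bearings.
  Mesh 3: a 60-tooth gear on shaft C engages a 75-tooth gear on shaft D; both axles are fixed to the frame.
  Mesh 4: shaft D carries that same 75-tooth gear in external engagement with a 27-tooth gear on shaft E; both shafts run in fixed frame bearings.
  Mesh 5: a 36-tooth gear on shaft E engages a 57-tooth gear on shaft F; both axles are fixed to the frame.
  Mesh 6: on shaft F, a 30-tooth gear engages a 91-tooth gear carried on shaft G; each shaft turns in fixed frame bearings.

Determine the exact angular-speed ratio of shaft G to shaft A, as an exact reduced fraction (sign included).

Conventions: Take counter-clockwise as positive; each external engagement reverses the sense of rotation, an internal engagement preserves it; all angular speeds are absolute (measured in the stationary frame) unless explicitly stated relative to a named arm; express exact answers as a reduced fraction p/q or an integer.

37200/74347

class = fixed-axis compound train [6 meshes; 6 ratios multiply, 6 sense flips]
mesh 1 [93T→86T]: running ratio 93/86, sense −
mesh 2 [88T→88T]: running ratio 93/86, sense +
mesh 3 [60T→75T]: running ratio 186/215, sense −
mesh 4 [75T→27T]: running ratio 310/129, sense +
mesh 5 [36T→57T]: running ratio 1240/817, sense −
mesh 6 [30T→91T]: running ratio 37200/74347, sense +
ω_out/ω_in = 37200/74347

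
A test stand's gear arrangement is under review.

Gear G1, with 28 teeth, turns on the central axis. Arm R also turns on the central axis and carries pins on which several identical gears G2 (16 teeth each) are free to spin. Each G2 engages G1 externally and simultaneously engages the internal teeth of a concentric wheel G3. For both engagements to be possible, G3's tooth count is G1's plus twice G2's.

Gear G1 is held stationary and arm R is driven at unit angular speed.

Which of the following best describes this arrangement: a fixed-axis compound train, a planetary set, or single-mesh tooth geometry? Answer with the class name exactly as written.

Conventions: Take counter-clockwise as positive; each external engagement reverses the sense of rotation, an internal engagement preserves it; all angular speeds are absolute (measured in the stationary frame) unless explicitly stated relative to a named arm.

topology: planetary set — G1 28T / G2 16T / G3 60T, arm = carrier (Willis)
classification: planetary set

planetary set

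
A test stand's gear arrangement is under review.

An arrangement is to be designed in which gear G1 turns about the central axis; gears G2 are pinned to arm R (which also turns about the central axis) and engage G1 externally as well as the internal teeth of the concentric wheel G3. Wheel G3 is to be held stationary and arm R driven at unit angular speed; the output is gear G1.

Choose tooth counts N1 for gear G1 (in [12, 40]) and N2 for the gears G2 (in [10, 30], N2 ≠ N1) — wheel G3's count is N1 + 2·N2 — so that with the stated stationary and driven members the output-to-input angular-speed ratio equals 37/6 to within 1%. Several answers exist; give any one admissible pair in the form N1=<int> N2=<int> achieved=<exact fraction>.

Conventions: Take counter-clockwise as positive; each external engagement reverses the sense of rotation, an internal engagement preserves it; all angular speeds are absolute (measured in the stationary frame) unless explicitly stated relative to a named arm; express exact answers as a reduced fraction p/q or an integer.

N1=12 N2=25 achieved=37/6

design class (target 37/6): planetary set
Willis with ω_ring = 0: ω_sun/ω_arm = (N1+N3)/N1; set equal to 37/6  ⇒  N3/N1 = 37/6 − 1 = 31/6
N3 = N1 + 2·N2  ⇒  N2/N1 = (N3/N1 − 1)/2 = (31/6 − 1)/2 = 25/12
smallest multiple with N1 ≥ 12 and N2 ≥ 10: k = 1  ⇒  N1 = 1·12 = 12, N2 = 1·25 = 25 (N1 ≤ 40, N2 ≤ 30, N2 ≠ N1 ✓), N3 = 12 + 2·25 = 62
check: (N1+N3)/N1 with N1 = 12, N3 = 62 gives 37/6; |achieved − target| = 0 ≤ 37/600 ✓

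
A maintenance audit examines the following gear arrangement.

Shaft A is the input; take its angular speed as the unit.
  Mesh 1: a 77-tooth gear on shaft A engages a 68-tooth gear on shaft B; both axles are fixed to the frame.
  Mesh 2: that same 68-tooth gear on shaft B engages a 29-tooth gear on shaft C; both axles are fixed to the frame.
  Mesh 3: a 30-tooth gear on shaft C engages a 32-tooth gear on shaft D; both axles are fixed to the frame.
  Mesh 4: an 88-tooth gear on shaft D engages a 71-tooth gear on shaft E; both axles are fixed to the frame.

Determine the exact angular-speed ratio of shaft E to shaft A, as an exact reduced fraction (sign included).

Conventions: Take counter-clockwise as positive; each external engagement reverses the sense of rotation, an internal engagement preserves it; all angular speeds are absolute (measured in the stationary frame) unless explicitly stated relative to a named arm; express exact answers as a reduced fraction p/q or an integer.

class = fixed-axis compound train [4 meshes; 4 ratios multiply, 4 sense flips]
mesh 1 [77T→68T]: running ratio 77/68, sense −
mesh 2 [68T→29T]: running ratio 77/29, sense +
mesh 3 [30T→32T]: running ratio 1155/464, sense −
mesh 4 [88T→71T]: running ratio 12705/4118, sense +
ω_out/ω_in = 12705/4118

12705/4118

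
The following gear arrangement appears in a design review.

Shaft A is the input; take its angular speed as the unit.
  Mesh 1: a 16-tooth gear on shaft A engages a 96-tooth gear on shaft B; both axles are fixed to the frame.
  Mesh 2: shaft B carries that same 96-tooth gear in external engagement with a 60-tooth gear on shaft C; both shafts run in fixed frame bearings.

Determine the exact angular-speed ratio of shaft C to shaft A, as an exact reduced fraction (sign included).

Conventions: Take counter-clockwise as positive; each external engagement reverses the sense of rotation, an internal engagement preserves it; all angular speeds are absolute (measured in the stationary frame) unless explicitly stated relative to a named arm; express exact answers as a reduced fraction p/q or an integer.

class = fixed-axis compound train [2 meshes; 2 ratios multiply, 2 sense flips]
mesh 1 [16T→96T]: running ratio 1/6, sense −
mesh 2 [96T→60T]: running ratio 4/15, sense +
ω_out/ω_in = 4/15

4/15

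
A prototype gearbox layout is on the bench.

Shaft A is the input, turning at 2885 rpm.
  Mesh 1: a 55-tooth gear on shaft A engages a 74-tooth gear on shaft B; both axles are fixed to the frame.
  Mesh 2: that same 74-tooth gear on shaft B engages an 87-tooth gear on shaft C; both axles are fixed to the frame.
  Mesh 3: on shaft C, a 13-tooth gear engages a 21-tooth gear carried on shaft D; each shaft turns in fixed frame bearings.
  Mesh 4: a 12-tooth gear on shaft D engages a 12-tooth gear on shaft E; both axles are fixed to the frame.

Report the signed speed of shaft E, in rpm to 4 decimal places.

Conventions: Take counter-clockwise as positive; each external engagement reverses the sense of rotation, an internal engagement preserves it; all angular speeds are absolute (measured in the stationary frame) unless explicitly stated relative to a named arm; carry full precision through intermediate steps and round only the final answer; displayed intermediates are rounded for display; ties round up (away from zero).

class = fixed-axis compound train [4 meshes; 4 ratios multiply, 4 sense flips]
mesh 1 [55T→74T]: ω = 2885.0000×55/74 = 2144.2568 rpm, sense flips to −
mesh 2 [74T→87T]: ω = 2144.2568×74/87 = 1823.8506 rpm, sense flips to +
mesh 3 [13T→21T]: ω = 1823.8506×13/21 = 1129.0504 rpm, sense flips to −
mesh 4 [12T→12T]: ω = 1129.0504×12/12 = 1129.0504 rpm, sense flips to +
signed output speed = +1129.0504 rpm

+1129.0504 rpm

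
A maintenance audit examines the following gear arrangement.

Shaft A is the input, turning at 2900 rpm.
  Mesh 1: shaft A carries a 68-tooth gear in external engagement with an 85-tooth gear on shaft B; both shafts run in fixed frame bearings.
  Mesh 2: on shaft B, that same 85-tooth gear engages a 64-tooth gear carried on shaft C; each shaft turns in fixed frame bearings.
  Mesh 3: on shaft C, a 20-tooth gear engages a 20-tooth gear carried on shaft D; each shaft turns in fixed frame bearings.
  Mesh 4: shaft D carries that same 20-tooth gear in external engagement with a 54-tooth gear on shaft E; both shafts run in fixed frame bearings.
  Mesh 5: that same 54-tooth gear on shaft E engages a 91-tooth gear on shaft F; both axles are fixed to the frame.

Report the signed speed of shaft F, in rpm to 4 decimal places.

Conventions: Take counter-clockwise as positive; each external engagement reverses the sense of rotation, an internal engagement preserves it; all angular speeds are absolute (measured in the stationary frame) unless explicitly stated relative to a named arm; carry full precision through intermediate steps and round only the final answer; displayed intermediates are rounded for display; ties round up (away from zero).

topology: fixed-axis compound train — 5 meshes, A→F
mesh 1 [68T→85T]: ω = 2900.0000×68/85 = 2320.0000 rpm, sense flips to −
mesh 2 [85T→64T]: ω = 2320.0000×85/64 = 3081.2500 rpm, sense flips to +
mesh 3 [20T→20T]: ω = 3081.2500×20/20 = 3081.2500 rpm, sense flips to −
mesh 4 [20T→54T]: ω = 3081.2500×20/54 = 1141.2037 rpm, sense flips to +
mesh 5 [54T→91T]: ω = 1141.2037×54/91 = 677.1978 rpm, sense flips to −
signed output speed = -677.1978 rpm

-677.1978 rpm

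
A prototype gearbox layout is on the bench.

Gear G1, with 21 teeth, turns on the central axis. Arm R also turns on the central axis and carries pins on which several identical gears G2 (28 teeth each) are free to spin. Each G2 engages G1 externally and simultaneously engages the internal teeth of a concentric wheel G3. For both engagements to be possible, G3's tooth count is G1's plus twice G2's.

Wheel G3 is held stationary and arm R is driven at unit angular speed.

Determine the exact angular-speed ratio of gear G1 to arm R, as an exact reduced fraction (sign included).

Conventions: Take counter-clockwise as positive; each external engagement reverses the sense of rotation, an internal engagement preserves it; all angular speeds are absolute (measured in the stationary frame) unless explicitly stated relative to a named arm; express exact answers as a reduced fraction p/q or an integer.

recognized (axles ride arm R): planetary set, 21/28/77 teeth
ring teeth: 21 + 2·28 = 77
21(ω_sun−ω_arm) = −77(ω_ring−ω_arm),  ω_ring = 0, ω_arm = 1
ω_sun = 1 − (77/21)(0−1) = 14/3
ω_out/ω_in = 14/3

14/3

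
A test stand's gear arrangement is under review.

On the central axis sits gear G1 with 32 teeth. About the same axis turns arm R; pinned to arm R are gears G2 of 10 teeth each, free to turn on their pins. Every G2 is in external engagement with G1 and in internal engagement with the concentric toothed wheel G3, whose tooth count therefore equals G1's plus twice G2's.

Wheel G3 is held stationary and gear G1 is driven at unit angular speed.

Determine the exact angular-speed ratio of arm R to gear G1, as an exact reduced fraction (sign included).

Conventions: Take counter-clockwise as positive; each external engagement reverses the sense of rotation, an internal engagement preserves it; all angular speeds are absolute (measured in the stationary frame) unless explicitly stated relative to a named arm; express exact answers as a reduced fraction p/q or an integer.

8/21

topology: planetary set — G1 32T / G2 10T / G3 52T, arm = carrier (Willis)
ring teeth: 32 + 2·10 = 52
32(ω_sun−ω_arm) = −52(ω_ring−ω_arm),  ω_ring = 0, ω_sun = 1
32(1−ω_arm) = −52(0−ω_arm)  ⇒  84·ω_arm = 32  ⇒  ω_arm = 8/21
ω_out/ω_in = 8/21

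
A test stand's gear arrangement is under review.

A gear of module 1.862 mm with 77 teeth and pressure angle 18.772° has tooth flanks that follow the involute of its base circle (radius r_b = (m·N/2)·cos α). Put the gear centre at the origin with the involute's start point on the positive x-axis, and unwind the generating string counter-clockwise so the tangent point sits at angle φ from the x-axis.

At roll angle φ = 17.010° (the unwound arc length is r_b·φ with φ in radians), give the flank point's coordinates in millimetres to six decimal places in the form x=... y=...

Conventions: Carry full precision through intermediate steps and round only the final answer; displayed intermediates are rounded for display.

x=70.799270 y=0.586804

topology: single-mesh involute geometry — m = 1.862, N = 77
pitch radius r_p = m·N/2 = 1.862·77/2 = 71.687000
base radius r_b = r_p·cos α = 71.687000·cos 18.772° = 67.873727
roll angle φ = 17.010° = 0.29688051 rad
x = r_b·(cos φ + φ·sin φ) = 70.799270
y = r_b·(sin φ − φ·cos φ) = 0.586804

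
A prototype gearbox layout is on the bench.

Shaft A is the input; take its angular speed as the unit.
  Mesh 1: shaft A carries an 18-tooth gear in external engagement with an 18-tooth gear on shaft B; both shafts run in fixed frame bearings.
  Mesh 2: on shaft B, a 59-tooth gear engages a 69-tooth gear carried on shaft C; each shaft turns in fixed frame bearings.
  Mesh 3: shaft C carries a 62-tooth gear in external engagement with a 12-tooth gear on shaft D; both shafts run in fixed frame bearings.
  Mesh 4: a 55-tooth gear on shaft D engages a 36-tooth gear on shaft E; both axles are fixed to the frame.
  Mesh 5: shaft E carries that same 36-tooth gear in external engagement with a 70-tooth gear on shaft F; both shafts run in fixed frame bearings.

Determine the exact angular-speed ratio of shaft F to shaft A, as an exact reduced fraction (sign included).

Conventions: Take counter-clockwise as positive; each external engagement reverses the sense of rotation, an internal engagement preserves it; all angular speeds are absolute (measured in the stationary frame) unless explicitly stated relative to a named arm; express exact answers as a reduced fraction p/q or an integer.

-20119/5796

class = fixed-axis compound train [5 meshes; 5 ratios multiply, 5 sense flips]
mesh 1 [18T→18T]: running ratio 1, sense −
mesh 2 [59T→69T]: running ratio 59/69, sense +
mesh 3 [62T→12T]: running ratio 1829/414, sense −
mesh 4 [55T→36T]: running ratio 100595/14904, sense +
mesh 5 [36T→70T]: running ratio 20119/5796, sense −
ω_out/ω_in = -20119/5796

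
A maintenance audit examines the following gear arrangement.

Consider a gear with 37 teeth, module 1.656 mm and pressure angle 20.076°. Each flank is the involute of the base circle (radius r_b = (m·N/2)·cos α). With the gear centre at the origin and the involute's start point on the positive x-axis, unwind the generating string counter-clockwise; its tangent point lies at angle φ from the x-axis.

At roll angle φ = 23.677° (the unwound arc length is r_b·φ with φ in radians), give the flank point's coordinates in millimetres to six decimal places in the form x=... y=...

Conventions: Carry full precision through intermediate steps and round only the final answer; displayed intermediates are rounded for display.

x=31.127491 y=0.665371

topology: single-mesh involute geometry — m = 1.656, N = 37
pitch radius r_p = m·N/2 = 1.656·37/2 = 30.636000
base radius r_b = r_p·cos α = 30.636000·cos 20.076° = 28.774499
roll angle φ = 23.677° = 0.41324161 rad
x = r_b·(cos φ + φ·sin φ) = 31.127491
y = r_b·(sin φ − φ·cos φ) = 0.665371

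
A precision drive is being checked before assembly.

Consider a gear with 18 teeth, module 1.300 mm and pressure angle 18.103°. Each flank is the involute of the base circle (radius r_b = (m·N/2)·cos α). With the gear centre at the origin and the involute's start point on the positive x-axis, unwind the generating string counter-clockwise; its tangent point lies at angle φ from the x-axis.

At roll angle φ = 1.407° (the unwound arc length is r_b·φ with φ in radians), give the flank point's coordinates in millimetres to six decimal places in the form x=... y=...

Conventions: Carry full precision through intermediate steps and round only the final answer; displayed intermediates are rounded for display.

x=11.124196 y=0.000055

topology: single-mesh involute geometry — m = 1.300, N = 18
pitch radius r_p = m·N/2 = 1.300·18/2 = 11.700000
base radius r_b = r_p·cos α = 11.700000·cos 18.103° = 11.120844
roll angle φ = 1.407° = 0.02455678 rad
x = r_b·(cos φ + φ·sin φ) = 11.124196
y = r_b·(sin φ − φ·cos φ) = 0.000055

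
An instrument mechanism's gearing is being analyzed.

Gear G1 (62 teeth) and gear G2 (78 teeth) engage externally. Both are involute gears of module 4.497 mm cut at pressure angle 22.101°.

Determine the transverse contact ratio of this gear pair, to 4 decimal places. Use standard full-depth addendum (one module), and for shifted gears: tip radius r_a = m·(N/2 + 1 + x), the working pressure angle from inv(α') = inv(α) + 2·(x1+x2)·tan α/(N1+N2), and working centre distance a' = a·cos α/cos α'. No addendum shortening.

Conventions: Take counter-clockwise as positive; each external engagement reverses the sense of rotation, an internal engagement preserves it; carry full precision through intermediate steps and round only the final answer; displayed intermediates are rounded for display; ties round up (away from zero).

1.6925

topology: single-mesh involute geometry — m = 4.497, 62T/78T pair
base radii: r_b1 = 129.163661, r_b2 = 162.496219
tip radii: r_a1 = 143.904000, r_a2 = 179.880000
no profile shift: α' = α, a' = a
action lengths: √(r_a1²−r_b1²) = 63.443753, √(r_a2²−r_b2²) = 77.147865
base pitch p_b = π·m·cos α = 13.089665
CR = (63.443753 + 77.147865 − 314.790000·sin 22.10100°)/13.089665 = 1.692548
contact ratio ≈ 1.6925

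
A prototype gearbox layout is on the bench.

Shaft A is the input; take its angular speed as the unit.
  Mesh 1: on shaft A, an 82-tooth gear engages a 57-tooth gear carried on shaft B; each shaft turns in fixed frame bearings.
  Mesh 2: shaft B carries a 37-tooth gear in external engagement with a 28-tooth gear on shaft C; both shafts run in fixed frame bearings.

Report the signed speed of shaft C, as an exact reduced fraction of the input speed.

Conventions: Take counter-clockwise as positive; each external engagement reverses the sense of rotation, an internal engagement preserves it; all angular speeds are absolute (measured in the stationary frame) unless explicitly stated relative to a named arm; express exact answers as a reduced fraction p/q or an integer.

2-mesh fixed-axis compound train (all bearings frame-fixed)
mesh 1 [82T→57T]: |ω|/ω_in = 1×82/57 = 82/57, sense flips to −
mesh 2 [37T→28T]: |ω|/ω_in = (82/57)×37/28 = 1517/798, sense flips to +
signed output speed (× input speed) = 1517/798

1517/798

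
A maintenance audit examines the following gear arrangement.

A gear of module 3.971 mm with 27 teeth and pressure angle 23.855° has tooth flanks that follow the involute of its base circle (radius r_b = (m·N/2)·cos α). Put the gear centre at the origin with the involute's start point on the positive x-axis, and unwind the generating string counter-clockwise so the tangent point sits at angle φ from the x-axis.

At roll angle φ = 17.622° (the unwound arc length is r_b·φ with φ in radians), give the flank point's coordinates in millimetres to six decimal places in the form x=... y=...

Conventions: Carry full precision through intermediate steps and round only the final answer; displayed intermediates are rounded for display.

x=51.293199 y=0.470993

recognized (one wheel, involute flank): single-mesh tooth geometry, m = 3.971, N = 27
pitch radius r_p = m·N/2 = 3.971·27/2 = 53.608500
base radius r_b = r_p·cos α = 53.608500·cos 23.855° = 49.028826
roll angle φ = 17.622° = 0.30756192 rad
x = r_b·(cos φ + φ·sin φ) = 51.293199
y = r_b·(sin φ − φ·cos φ) = 0.470993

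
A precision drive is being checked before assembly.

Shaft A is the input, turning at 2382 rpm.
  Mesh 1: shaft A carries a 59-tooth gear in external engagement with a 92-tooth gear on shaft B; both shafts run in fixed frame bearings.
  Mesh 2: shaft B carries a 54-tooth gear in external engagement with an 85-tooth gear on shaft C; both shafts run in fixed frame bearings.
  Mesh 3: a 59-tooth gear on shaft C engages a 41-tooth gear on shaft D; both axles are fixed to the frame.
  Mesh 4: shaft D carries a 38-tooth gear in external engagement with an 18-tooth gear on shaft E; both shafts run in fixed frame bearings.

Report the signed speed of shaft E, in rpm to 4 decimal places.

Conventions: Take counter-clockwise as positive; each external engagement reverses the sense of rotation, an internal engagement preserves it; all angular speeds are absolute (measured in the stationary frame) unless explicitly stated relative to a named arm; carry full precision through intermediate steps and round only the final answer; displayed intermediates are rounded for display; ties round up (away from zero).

4-mesh fixed-axis compound train (all bearings frame-fixed)
mesh 1 [59T→92T]: ω = 2382.0000×59/92 = 1527.5870 rpm, sense flips to −
mesh 2 [54T→85T]: ω = 1527.5870×54/85 = 970.4670 rpm, sense flips to +
mesh 3 [59T→41T]: ω = 970.4670×59/41 = 1396.5257 rpm, sense flips to −
mesh 4 [38T→18T]: ω = 1396.5257×38/18 = 2948.2209 rpm, sense flips to +
signed output speed = +2948.2209 rpm

+2948.2209 rpm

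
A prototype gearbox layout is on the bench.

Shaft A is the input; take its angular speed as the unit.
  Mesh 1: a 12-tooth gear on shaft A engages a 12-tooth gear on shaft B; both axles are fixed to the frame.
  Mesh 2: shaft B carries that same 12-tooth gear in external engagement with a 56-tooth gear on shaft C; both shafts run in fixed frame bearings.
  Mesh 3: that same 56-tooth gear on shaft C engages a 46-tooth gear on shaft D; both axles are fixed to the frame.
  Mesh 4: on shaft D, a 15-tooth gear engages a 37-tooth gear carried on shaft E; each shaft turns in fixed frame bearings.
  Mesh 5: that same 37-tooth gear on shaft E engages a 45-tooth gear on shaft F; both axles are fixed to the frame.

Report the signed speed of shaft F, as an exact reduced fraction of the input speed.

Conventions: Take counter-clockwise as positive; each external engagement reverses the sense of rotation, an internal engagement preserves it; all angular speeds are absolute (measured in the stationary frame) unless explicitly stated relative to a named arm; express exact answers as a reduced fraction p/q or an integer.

5-mesh fixed-axis compound train (all bearings frame-fixed)
mesh 1 [12T→12T]: |ω|/ω_in = 1×12/12 = 1, sense flips to −
mesh 2 [12T→56T]: |ω|/ω_in = 1×12/56 = 3/14, sense flips to +
mesh 3 [56T→46T]: |ω|/ω_in = (3/14)×56/46 = 6/23, sense flips to −
mesh 4 [15T→37T]: |ω|/ω_in = (6/23)×15/37 = 90/851, sense flips to +
mesh 5 [37T→45T]: |ω|/ω_in = (90/851)×37/45 = 2/23, sense flips to −
signed output speed (× input speed) = -2/23

-2/23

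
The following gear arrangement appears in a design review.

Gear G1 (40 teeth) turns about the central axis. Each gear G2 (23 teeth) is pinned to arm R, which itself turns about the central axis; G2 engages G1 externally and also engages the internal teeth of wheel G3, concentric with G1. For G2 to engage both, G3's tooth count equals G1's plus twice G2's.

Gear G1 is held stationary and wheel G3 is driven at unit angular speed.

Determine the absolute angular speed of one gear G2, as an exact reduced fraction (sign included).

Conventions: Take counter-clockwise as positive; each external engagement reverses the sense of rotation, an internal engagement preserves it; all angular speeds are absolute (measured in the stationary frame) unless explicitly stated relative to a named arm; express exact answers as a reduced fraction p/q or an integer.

recognized (axles ride arm R): planetary set, 40/23/86 teeth
ring teeth: 40 + 2·23 = 86
40(ω_sun−ω_arm) = −86(ω_ring−ω_arm),  ω_sun = 0, ω_ring = 1
40(0−ω_arm) = −86(1−ω_arm)  ⇒  126·ω_arm = 86  ⇒  ω_arm = 43/63
sun–planet mesh: 40·(0−43/63) = −23·(ω_p−ω_arm)  ⇒  ω_p−ω_arm = 1720/1449
ω_p = 43/63 + 1720/1449 = 43/23
exact speed ratio = 43/23

43/23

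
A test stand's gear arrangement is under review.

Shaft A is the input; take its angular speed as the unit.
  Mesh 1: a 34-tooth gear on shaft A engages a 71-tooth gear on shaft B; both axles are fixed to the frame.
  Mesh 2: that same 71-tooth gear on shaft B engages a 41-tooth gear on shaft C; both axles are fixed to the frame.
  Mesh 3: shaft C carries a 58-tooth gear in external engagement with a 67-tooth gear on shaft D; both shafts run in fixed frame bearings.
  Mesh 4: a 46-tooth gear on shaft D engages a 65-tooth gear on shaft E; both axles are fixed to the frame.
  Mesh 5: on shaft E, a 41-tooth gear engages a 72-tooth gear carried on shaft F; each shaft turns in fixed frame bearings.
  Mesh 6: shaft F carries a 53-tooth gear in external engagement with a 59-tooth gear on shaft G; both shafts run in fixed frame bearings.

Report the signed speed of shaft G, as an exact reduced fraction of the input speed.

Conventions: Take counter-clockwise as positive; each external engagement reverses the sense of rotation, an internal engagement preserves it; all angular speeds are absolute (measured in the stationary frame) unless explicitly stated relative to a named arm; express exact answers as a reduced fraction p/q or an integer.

6-mesh fixed-axis compound train (all bearings frame-fixed)
mesh 1 [34T→71T]: |ω|/ω_in = 1×34/71 = 34/71, sense flips to −
mesh 2 [71T→41T]: |ω|/ω_in = (34/71)×71/41 = 34/41, sense flips to +
mesh 3 [58T→67T]: |ω|/ω_in = (34/41)×58/67 = 1972/2747, sense flips to −
mesh 4 [46T→65T]: |ω|/ω_in = (1972/2747)×46/65 = 90712/178555, sense flips to +
mesh 5 [41T→72T]: |ω|/ω_in = (90712/178555)×41/72 = 11339/39195, sense flips to −
mesh 6 [53T→59T]: |ω|/ω_in = (11339/39195)×53/59 = 600967/2312505, sense flips to +
signed output speed (× input speed) = 600967/2312505

600967/2312505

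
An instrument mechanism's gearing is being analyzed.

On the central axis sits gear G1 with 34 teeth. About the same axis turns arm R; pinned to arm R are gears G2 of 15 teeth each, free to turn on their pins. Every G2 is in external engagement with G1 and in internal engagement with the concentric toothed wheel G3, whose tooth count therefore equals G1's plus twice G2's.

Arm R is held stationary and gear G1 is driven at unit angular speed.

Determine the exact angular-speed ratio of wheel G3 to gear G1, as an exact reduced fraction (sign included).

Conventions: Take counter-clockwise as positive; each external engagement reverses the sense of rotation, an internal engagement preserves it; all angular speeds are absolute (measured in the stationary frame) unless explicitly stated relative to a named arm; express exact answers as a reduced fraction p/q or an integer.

-17/32

class = planetary set [G3 = 34+2·15 = 64; Willis about the carrier]
ring teeth: 34 + 2·15 = 64
34(ω_sun−ω_arm) = −64(ω_ring−ω_arm),  ω_arm = 0, ω_sun = 1
ω_ring = 0 − (34/64)(1−0) = -17/32
ω_out/ω_in = -17/32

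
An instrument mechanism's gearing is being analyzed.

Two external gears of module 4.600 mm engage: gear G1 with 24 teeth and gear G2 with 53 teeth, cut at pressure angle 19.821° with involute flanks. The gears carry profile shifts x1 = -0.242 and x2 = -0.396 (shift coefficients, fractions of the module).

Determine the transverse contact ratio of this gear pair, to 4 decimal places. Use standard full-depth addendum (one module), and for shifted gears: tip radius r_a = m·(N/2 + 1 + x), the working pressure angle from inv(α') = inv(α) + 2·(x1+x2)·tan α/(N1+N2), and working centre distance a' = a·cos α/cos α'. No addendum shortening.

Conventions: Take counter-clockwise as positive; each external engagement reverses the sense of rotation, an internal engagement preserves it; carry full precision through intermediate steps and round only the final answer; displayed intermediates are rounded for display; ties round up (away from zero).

1.9364

single-mesh involute tooth geometry (24T engaging 53T at module 4.600)
base radii: r_b1 = 51.929762, r_b2 = 114.678224
tip radii: r_a1 = 58.686800, r_a2 = 124.678400
inv(α') = inv(19.821°) + 2·(-0.242-0.396)·tan α/(24+53) = 0.00852158  ⇒  α' = 16.68546°
a' = a·cos α / cos α' = 177.1000·cos 19.821°/cos 16.68546° = 173.931299
action lengths: √(r_a1²−r_b1²) = 27.339355, √(r_a2²−r_b2²) = 48.924518
base pitch p_b = π·m·cos α = 13.595180
CR = (27.339355 + 48.924518 − 173.931299·sin 16.68546°)/13.595180 = 1.936359
contact ratio ≈ 1.9364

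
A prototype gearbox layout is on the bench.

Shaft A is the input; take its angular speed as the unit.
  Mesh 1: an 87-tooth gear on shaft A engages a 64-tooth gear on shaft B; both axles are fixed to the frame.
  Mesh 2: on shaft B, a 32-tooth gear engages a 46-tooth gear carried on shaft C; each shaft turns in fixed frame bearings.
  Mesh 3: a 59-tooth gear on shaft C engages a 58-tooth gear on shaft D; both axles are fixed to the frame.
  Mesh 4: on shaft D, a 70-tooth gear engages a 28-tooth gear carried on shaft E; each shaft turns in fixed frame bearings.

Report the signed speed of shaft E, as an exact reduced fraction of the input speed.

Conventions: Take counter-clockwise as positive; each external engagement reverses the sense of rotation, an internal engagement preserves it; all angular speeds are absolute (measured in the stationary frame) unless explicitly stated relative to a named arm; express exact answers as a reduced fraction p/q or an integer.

4-mesh fixed-axis compound train (all bearings frame-fixed)
mesh 1 [87T→64T]: |ω|/ω_in = 1×87/64 = 87/64, sense flips to −
mesh 2 [32T→46T]: |ω|/ω_in = (87/64)×32/46 = 87/92, sense flips to +
mesh 3 [59T→58T]: |ω|/ω_in = (87/92)×59/58 = 177/184, sense flips to −
mesh 4 [70T→28T]: |ω|/ω_in = (177/184)×70/28 = 885/368, sense flips to +
signed output speed (× input speed) = 885/368

885/368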